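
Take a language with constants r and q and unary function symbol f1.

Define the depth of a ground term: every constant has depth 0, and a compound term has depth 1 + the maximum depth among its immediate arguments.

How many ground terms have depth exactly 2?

2

Count level by level. With function symbols f1/1, the terms of depth ≤ k are the 2 constants together with each function applied to depth-≤(k−1) tuples, so N_k = 2 + N_{k-1}.
N_0 = 2
N_1 = 2 + 2 = 4
N_2 = 2 + 4 = 6
Terms of depth exactly 2: N_2 − N_1 = 6 − 4 = 2.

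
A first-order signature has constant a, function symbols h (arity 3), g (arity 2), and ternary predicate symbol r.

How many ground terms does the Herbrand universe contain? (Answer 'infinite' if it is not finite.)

infinite

The signature has at least one function symbol (h, arity 3) and at least one constant (a).
Iterating h gives infinitely many distinct ground terms: a, h(a, a, a), h(h(a, a, a), h(a, a, a), h(a, a, a)), ...
So the Herbrand universe is infinite.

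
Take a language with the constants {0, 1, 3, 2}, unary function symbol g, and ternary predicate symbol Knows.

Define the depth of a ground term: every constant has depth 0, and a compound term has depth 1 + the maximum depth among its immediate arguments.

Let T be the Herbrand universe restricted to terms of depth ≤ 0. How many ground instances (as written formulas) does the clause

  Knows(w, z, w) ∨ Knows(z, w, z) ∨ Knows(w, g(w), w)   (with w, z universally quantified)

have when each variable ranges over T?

16

Ground terms of depth ≤ 0:
  Let N_k count ground terms of depth at most k. Each non-constant term of depth ≤ k is some function symbol applied to depth-≤(k−1) arguments, giving N_k = 4 + N_{k-1}.
  N_0 = 4
  Explicitly: 0, 1, 3, 2.
So there are 4 ground terms available for substitution.
The body mentions every one of the 2 quantified variables; since ground terms form a free algebra, no two substitutions collapse to the same formula.
Number of ground instances = 4^2 = 16.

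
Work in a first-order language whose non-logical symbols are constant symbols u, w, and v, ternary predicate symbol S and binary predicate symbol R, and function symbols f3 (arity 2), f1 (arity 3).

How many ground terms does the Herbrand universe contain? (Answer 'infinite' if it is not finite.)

The signature has at least one function symbol (f3, arity 2) and at least one constant (u).
Iterating f3 gives infinitely many distinct ground terms: u, f3(u, u), f3(f3(u, u), f3(u, u)), ...
So the Herbrand universe is infinite.

infinite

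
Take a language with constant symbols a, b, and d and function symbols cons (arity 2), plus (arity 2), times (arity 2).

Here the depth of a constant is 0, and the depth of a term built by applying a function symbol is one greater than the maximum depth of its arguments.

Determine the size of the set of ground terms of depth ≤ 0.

3

Let N_k count ground terms of depth at most k. Each non-constant term of depth ≤ k is some function symbol applied to depth-≤(k−1) arguments, giving N_k = 3 + N_{k-1}^2 + N_{k-1}^2 + N_{k-1}^2.
N_0 = 3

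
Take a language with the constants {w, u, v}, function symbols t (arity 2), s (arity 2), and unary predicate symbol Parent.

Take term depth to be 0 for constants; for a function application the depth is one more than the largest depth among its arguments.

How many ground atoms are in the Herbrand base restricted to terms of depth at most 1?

21

First count ground terms of depth ≤ 1.
If N_k denotes the number of depth-≤k ground terms, the 3 constants give N_0 = 3, and each function symbol of arity r contributes N_{k-1}^r new terms at level k: N_k = 3 + N_{k-1}^2 + N_{k-1}^2.
N_0 = 3
N_1 = 3 + 3^2 + 3^2 = 21
So |H| = 21.
For each predicate symbol, the number of ground atoms is |H| raised to its arity; summing:
  Parent: 21
Total ground atoms: 21.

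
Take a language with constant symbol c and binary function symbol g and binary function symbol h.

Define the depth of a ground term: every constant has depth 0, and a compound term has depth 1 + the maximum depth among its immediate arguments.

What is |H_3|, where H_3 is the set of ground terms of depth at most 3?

If N_k denotes the number of depth-≤k ground terms, the 1 constant gives N_0 = 1, and each function symbol of arity r contributes N_{k-1}^r new terms at level k: N_k = 1 + N_{k-1}^2 + N_{k-1}^2.
N_0 = 1
N_1 = 1 + 1^2 + 1^2 = 3
N_2 = 1 + 3^2 + 3^2 = 19
N_3 = 1 + 19^2 + 19^2 = 723

723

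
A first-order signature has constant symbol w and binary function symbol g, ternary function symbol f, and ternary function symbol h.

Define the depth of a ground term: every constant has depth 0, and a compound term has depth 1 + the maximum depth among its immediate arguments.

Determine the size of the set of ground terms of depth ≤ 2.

Let N_k = |{terms of depth ≤ k}|. Then N_0 = 1 and N_k = 1 + N_{k-1}^2 + N_{k-1}^3 + N_{k-1}^3 for k ≥ 1 (one summand per function symbol, arity giving the exponent).
N_0 = 1
N_1 = 1 + 1^2 + 1^3 + 1^3 = 4
N_2 = 1 + 4^2 + 4^3 + 4^3 = 145

145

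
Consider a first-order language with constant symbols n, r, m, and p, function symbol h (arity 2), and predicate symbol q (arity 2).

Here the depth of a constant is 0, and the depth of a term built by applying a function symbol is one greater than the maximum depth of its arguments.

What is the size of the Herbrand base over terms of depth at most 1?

400

First count ground terms of depth ≤ 1.
Count level by level. With function symbols h/2, the terms of depth ≤ k are the 4 constants together with each function applied to depth-≤(k−1) tuples, so N_k = 4 + N_{k-1}^2.
N_0 = 4
N_1 = 4 + 4^2 = 20
So |H| = 20.
Ground atoms are formed by filling each argument slot of a predicate with a term from H, so an r-ary predicate gives |H|^r atoms:
  q: 20^2 = 400
Total ground atoms: 400.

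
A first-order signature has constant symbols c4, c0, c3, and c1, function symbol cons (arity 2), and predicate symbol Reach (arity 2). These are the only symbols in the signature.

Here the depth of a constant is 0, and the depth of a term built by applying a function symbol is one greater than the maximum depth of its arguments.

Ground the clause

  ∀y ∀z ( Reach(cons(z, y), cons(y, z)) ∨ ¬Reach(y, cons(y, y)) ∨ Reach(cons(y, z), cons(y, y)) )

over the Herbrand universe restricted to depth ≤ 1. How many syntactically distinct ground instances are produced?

Ground terms of depth ≤ 1:
  Let N_k count ground terms of depth at most k. Each non-constant term of depth ≤ k is some function symbol applied to depth-≤(k−1) arguments, giving N_k = 4 + N_{k-1}^2.
  N_0 = 4
  N_1 = 4 + 4^2 = 20
So there are 20 ground terms available for substitution.
The clause has 2 distinct variables (y, z), each appearing in the body. In the free term algebra distinct substitutions yield syntactically distinct ground instances.
Number of ground instances = 20^2 = 400.

400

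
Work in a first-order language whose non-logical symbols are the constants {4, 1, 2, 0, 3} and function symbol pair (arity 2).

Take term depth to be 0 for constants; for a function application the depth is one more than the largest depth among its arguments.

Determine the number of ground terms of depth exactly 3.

818125

Count level by level. With function symbols pair/2, the terms of depth ≤ k are the 5 constants together with each function applied to depth-≤(k−1) tuples, so N_k = 5 + N_{k-1}^2.
N_0 = 5
N_1 = 5 + 5^2 = 30
N_2 = 5 + 30^2 = 905
N_3 = 5 + 905^2 = 819030
Terms of depth exactly 3: N_3 − N_2 = 819030 − 905 = 818125.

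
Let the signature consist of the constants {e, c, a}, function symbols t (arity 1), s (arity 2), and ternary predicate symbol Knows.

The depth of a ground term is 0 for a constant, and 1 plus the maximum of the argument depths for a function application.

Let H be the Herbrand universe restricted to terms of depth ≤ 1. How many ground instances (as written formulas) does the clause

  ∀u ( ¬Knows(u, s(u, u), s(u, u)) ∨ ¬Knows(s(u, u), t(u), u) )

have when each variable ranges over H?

15

Ground terms of depth ≤ 1:
  Write N_k for the number of ground terms of depth ≤ k. A term of depth ≤ k is either a constant or a function symbol applied to arguments of depth ≤ k−1, so N_k = 3 + N_{k-1} + N_{k-1}^2.
  N_0 = 3
  N_1 = 3 + 3 + 3^2 = 15
So there are 15 ground terms available for substitution.
The variable u ranges independently over the available ground terms, and distinct assignments produce distinct instances.
Number of ground instances = 15.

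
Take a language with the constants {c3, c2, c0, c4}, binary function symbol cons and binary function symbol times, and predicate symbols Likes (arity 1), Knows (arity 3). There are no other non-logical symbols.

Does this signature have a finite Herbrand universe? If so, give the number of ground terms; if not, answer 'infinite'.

infinite

The signature has at least one function symbol (cons, arity 2) and at least one constant (c3).
Iterating cons gives infinitely many distinct ground terms: c3, cons(c3, c3), cons(cons(c3, c3), cons(c3, c3)), ...
So the Herbrand universe is infinite.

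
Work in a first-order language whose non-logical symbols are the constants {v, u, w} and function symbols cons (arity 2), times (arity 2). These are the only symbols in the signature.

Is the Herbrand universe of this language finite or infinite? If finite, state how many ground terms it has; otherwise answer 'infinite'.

The signature has at least one function symbol (cons, arity 2) and at least one constant (v).
Iterating cons gives infinitely many distinct ground terms: v, cons(v, v), cons(cons(v, v), cons(v, v)), ...
So the Herbrand universe is infinite.

infinite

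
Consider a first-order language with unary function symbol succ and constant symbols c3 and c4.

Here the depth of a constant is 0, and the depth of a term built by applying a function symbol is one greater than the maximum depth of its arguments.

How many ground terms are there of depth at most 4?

10

Count level by level. With function symbols succ/1, the terms of depth ≤ k are the 2 constants together with each function applied to depth-≤(k−1) tuples, so N_k = 2 + N_{k-1}.
N_0 = 2
N_1 = 2 + 2 = 4
N_2 = 2 + 4 = 6
N_3 = 2 + 6 = 8
N_4 = 2 + 8 = 10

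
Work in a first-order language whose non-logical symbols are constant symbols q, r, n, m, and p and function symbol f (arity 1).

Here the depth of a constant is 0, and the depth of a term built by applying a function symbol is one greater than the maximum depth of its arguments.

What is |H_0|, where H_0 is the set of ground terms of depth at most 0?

Let N_k = |{terms of depth ≤ k}|. Then N_0 = 5 and N_k = 5 + N_{k-1} for k ≥ 1 (one summand per function symbol, arity giving the exponent).
N_0 = 5
Explicitly: q, r, n, m, p.

5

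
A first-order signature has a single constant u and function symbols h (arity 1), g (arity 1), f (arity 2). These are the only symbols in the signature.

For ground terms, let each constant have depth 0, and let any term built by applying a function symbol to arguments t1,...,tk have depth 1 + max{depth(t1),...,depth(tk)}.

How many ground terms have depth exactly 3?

Let N_k = |{terms of depth ≤ k}|. Then N_0 = 1 and N_k = 1 + N_{k-1} + N_{k-1} + N_{k-1}^2 for k ≥ 1 (one summand per function symbol, arity giving the exponent).
N_0 = 1
N_1 = 1 + 1 + 1 + 1^2 = 4
N_2 = 1 + 4 + 4 + 4^2 = 25
N_3 = 1 + 25 + 25 + 25^2 = 676
Terms of depth exactly 3: N_3 − N_2 = 676 − 25 = 651.

651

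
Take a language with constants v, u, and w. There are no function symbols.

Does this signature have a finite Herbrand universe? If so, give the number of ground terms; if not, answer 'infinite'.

There are no function symbols, so every ground term is one of the 3 constants.
The Herbrand universe is {v, u, w}, which is finite with 3 elements.

3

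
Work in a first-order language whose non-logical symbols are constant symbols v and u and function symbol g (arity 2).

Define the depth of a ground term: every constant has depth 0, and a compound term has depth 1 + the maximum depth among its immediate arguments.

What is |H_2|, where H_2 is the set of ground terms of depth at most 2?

Let N_k count ground terms of depth at most k. Each non-constant term of depth ≤ k is some function symbol applied to depth-≤(k−1) arguments, giving N_k = 2 + N_{k-1}^2.
N_0 = 2
N_1 = 2 + 2^2 = 6
N_2 = 2 + 6^2 = 38

38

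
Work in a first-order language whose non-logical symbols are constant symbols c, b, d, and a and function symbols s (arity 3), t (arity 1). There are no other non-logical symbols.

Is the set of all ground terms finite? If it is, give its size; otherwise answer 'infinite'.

infinite

The signature has at least one function symbol (s, arity 3) and at least one constant (c).
Iterating s gives infinitely many distinct ground terms: c, s(c, c, c), s(s(c, c, c), s(c, c, c), s(c, c, c)), ...
So the Herbrand universe is infinite.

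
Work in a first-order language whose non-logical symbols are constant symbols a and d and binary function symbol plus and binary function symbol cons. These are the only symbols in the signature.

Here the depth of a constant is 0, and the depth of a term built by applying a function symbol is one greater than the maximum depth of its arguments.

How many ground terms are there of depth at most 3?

Count level by level. With function symbols plus/2, cons/2, the terms of depth ≤ k are the 2 constants together with each function applied to depth-≤(k−1) tuples, so N_k = 2 + N_{k-1}^2 + N_{k-1}^2.
N_0 = 2
N_1 = 2 + 2^2 + 2^2 = 10
N_2 = 2 + 10^2 + 10^2 = 202
N_3 = 2 + 202^2 + 202^2 = 81610

81610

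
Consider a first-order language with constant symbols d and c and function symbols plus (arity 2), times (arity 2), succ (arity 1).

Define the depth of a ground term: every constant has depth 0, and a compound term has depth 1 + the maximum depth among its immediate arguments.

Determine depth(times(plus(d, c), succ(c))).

depth(plus(d, c)) = 1 + max(0, 0) = 1
depth(succ(c)) = 1 + depth(c) = 1 + 0 = 1
depth(times(plus(d, c), succ(c))) = 1 + max(1, 1) = 2

2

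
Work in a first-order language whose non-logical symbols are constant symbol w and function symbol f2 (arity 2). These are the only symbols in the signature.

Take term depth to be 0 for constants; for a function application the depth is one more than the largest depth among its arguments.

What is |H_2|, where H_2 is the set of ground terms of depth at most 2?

5

Let N_k = |{terms of depth ≤ k}|. Then N_0 = 1 and N_k = 1 + N_{k-1}^2 for k ≥ 1 (one summand per function symbol, arity giving the exponent).
N_0 = 1
N_1 = 1 + 1^2 = 2
N_2 = 1 + 2^2 = 5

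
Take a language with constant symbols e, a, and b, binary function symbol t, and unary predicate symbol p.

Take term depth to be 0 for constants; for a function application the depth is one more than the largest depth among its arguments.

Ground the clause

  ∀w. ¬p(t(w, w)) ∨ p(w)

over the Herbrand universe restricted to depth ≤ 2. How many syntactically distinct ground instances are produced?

147

Ground terms of depth ≤ 2:
  Let N_k = |{terms of depth ≤ k}|. Then N_0 = 3 and N_k = 3 + N_{k-1}^2 for k ≥ 1 (one summand per function symbol, arity giving the exponent).
  N_0 = 3
  N_1 = 3 + 3^2 = 12
  N_2 = 3 + 12^2 = 147
So there are 147 ground terms available for substitution.
The body mentions the single quantified variable w; since ground terms form a free algebra, no two substitutions collapse to the same formula.
Number of ground instances = 147.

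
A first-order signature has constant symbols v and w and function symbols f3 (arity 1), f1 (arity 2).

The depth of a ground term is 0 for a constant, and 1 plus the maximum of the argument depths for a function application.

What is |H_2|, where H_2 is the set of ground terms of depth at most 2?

Let N_k = |{terms of depth ≤ k}|. Then N_0 = 2 and N_k = 2 + N_{k-1} + N_{k-1}^2 for k ≥ 1 (one summand per function symbol, arity giving the exponent).
N_0 = 2
N_1 = 2 + 2 + 2^2 = 8
N_2 = 2 + 8 + 8^2 = 74

74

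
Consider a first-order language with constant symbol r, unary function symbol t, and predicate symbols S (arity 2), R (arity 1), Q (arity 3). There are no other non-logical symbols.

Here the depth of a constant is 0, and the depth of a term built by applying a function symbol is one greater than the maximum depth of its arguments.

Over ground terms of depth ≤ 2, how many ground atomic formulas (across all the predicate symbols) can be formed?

39

First count ground terms of depth ≤ 2.
Let N_k = |{terms of depth ≤ k}|. Then N_0 = 1 and N_k = 1 + N_{k-1} for k ≥ 1 (one summand per function symbol, arity giving the exponent).
N_0 = 1
N_1 = 1 + 1 = 2
N_2 = 1 + 2 = 3
Explicitly: r, t(r), t(t(r)).
So |H| = 3.
Each predicate of arity r yields |H|^r ground atoms (one per choice of an r-tuple from H):
  S: 3^2 = 9;  R: 3;  Q: 3^3 = 27
Total ground atoms: 9 + 3 + 27 = 39.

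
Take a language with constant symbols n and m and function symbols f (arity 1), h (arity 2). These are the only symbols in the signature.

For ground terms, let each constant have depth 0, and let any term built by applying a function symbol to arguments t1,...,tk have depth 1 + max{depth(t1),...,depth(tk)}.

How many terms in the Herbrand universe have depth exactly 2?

Let N_k = |{terms of depth ≤ k}|. Then N_0 = 2 and N_k = 2 + N_{k-1} + N_{k-1}^2 for k ≥ 1 (one summand per function symbol, arity giving the exponent).
N_0 = 2
N_1 = 2 + 2 + 2^2 = 8
N_2 = 2 + 8 + 8^2 = 74
Terms of depth exactly 2: N_2 − N_1 = 74 − 8 = 66.

66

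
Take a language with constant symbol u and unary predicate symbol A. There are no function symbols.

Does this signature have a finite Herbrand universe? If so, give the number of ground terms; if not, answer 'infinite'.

1

There are no function symbols, so the only ground term is the single constant.
The Herbrand universe is {u}, finite with 1 element.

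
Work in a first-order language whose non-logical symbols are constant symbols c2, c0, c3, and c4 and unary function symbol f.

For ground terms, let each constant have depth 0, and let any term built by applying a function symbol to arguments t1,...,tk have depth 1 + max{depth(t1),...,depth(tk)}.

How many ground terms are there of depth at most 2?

Let N_k = |{terms of depth ≤ k}|. Then N_0 = 4 and N_k = 4 + N_{k-1} for k ≥ 1 (one summand per function symbol, arity giving the exponent).
N_0 = 4
N_1 = 4 + 4 = 8
N_2 = 4 + 8 = 12
Explicitly: c2, c0, c3, c4, f(c2), f(c0), f(c3), f(c4), f(f(c2)), f(f(c0)), f(f(c3)), f(f(c4)).

12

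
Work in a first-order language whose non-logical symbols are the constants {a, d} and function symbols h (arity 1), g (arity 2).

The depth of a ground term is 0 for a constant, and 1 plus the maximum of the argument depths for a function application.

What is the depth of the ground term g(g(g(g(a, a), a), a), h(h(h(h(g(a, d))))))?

6

depth(g(a, a)) = 1 + max(0, 0) = 1
depth(g(g(a, a), a)) = 1 + max(1, 0) = 2
depth(g(g(g(a, a), a), a)) = 1 + max(2, 0) = 3
depth(g(a, d)) = 1 + max(0, 0) = 1
depth(h(g(a, d))) = 1 + depth(g(a, d)) = 1 + 1 = 2
depth(h(h(g(a, d)))) = 1 + depth(h(g(a, d))) = 1 + 2 = 3
depth(h(h(h(g(a, d))))) = 1 + depth(h(h(g(a, d)))) = 1 + 3 = 4
depth(h(h(h(h(g(a, d)))))) = 1 + depth(h(h(h(g(a, d))))) = 1 + 4 = 5
depth(g(g(g(g(a, a), a), a), h(h(h(h(g(a, d))))))) = 1 + max(3, 5) = 6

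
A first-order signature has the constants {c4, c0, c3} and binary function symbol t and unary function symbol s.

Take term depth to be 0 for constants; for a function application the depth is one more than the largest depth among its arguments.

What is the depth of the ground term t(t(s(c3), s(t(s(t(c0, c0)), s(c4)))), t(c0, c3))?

6

depth(s(c3)) = 1 + depth(c3) = 1 + 0 = 1
depth(t(c0, c0)) = 1 + max(0, 0) = 1
depth(s(t(c0, c0))) = 1 + depth(t(c0, c0)) = 1 + 1 = 2
depth(s(c4)) = 1 + depth(c4) = 1 + 0 = 1
depth(t(s(t(c0, c0)), s(c4))) = 1 + max(2, 1) = 3
depth(s(t(s(t(c0, c0)), s(c4)))) = 1 + depth(t(s(t(c0, c0)), s(c4))) = 1 + 3 = 4
depth(t(s(c3), s(t(s(t(c0, c0)), s(c4))))) = 1 + max(1, 4) = 5
depth(t(c0, c3)) = 1 + max(0, 0) = 1
depth(t(t(s(c3), s(t(s(t(c0, c0)), s(c4)))), t(c0, c3))) = 1 + max(5, 1) = 6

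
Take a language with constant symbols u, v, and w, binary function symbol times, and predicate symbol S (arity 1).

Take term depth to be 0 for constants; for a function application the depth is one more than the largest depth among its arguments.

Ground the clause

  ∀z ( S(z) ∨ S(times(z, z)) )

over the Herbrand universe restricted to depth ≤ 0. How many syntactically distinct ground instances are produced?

3

Ground terms of depth ≤ 0:
  If N_k denotes the number of depth-≤k ground terms, the 3 constants give N_0 = 3, and each function symbol of arity r contributes N_{k-1}^r new terms at level k: N_k = 3 + N_{k-1}^2.
  N_0 = 3
  Explicitly: u, v, w.
So there are 3 ground terms available for substitution.
The body mentions the single quantified variable z; since ground terms form a free algebra, no two substitutions collapse to the same formula.
Number of ground instances = 3.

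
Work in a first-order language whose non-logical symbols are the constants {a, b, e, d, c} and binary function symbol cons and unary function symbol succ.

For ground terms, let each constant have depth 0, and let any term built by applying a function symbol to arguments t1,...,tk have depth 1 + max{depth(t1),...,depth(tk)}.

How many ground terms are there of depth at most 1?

35

Let N_k count ground terms of depth at most k. Each non-constant term of depth ≤ k is some function symbol applied to depth-≤(k−1) arguments, giving N_k = 5 + N_{k-1}^2 + N_{k-1}.
N_0 = 5
N_1 = 5 + 5^2 + 5 = 35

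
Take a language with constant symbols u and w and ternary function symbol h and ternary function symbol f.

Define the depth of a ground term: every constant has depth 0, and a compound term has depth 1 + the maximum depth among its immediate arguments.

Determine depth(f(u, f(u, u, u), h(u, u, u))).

2

depth(f(u, u, u)) = 1 + max(0, 0, 0) = 1
depth(h(u, u, u)) = 1 + max(0, 0, 0) = 1
depth(f(u, f(u, u, u), h(u, u, u))) = 1 + max(0, 1, 1) = 2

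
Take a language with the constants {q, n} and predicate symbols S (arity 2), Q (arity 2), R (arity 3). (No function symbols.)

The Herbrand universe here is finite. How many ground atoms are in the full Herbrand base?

With no function symbols, the Herbrand universe is just the 2 constants.
Ground atoms per predicate: S: 2^2 = 4, Q: 2^2 = 4, R: 2^3 = 8.
Herbrand base size = 4 + 4 + 8 = 16.

16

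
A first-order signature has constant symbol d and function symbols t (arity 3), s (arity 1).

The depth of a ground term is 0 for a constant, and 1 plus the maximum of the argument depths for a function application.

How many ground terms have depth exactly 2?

Write N_k for the number of ground terms of depth ≤ k. A term of depth ≤ k is either a constant or a function symbol applied to arguments of depth ≤ k−1, so N_k = 1 + N_{k-1}^3 + N_{k-1}.
N_0 = 1
N_1 = 1 + 1^3 + 1 = 3
N_2 = 1 + 3^3 + 3 = 31
Terms of depth exactly 2: N_2 − N_1 = 31 − 3 = 28.

28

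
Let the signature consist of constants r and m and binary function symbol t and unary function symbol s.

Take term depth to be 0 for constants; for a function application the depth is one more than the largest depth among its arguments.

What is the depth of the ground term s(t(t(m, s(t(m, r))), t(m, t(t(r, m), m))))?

5

depth(t(m, r)) = 1 + max(0, 0) = 1
depth(s(t(m, r))) = 1 + depth(t(m, r)) = 1 + 1 = 2
depth(t(m, s(t(m, r)))) = 1 + max(0, 2) = 3
depth(t(r, m)) = 1 + max(0, 0) = 1
depth(t(t(r, m), m)) = 1 + max(1, 0) = 2
depth(t(m, t(t(r, m), m))) = 1 + max(0, 2) = 3
depth(t(t(m, s(t(m, r))), t(m, t(t(r, m), m)))) = 1 + max(3, 3) = 4
depth(s(t(t(m, s(t(m, r))), t(m, t(t(r, m), m))))) = 1 + depth(t(t(m, s(t(m, r))), t(m, t(t(r, m), m)))) = 1 + 4 = 5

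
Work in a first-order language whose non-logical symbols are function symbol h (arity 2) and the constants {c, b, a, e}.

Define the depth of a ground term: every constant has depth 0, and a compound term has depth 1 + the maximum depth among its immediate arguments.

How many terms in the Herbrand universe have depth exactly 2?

Write N_k for the number of ground terms of depth ≤ k. A term of depth ≤ k is either a constant or a function symbol applied to arguments of depth ≤ k−1, so N_k = 4 + N_{k-1}^2.
N_0 = 4
N_1 = 4 + 4^2 = 20
N_2 = 4 + 20^2 = 404
Terms of depth exactly 2: N_2 − N_1 = 404 − 20 = 384.

384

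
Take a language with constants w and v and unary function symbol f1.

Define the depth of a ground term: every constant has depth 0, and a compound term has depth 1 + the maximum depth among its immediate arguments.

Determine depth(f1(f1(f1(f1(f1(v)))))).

depth(f1(v)) = 1 + depth(v) = 1 + 0 = 1
depth(f1(f1(v))) = 1 + depth(f1(v)) = 1 + 1 = 2
depth(f1(f1(f1(v)))) = 1 + depth(f1(f1(v))) = 1 + 2 = 3
depth(f1(f1(f1(f1(v))))) = 1 + depth(f1(f1(f1(v)))) = 1 + 3 = 4
depth(f1(f1(f1(f1(f1(v)))))) = 1 + depth(f1(f1(f1(f1(v))))) = 1 + 4 = 5

5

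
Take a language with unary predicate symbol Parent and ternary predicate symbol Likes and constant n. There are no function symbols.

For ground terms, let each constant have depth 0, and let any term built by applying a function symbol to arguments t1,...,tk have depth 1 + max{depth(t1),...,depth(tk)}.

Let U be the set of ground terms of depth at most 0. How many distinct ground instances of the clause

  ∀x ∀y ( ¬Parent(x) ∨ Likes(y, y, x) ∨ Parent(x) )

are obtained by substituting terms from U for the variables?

1

Ground terms of depth ≤ 0:
  With no function symbols every ground term is a constant, so there is exactly 1 ground term at every depth bound.
  N_0 = 1
So there is exactly 1 ground term available for substitution.
The body mentions every one of the 2 quantified variables; since ground terms form a free algebra, no two substitutions collapse to the same formula.
Number of ground instances = 1^2 = 1.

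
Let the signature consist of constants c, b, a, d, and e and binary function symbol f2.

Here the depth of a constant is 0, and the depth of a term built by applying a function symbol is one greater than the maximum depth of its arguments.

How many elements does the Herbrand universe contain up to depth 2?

If N_k denotes the number of depth-≤k ground terms, the 5 constants give N_0 = 5, and each function symbol of arity r contributes N_{k-1}^r new terms at level k: N_k = 5 + N_{k-1}^2.
N_0 = 5
N_1 = 5 + 5^2 = 30
N_2 = 5 + 30^2 = 905

905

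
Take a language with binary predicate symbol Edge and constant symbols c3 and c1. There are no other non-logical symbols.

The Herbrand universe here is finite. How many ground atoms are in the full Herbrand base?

4

With no function symbols, the Herbrand universe is just the 2 constants.
Ground atoms per predicate: Edge: 2^2 = 4.
Herbrand base size = 4 = 4.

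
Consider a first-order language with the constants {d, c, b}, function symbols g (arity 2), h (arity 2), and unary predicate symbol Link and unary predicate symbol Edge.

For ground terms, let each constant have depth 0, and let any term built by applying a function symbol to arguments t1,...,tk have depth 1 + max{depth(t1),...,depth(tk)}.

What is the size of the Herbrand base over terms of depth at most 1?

First count ground terms of depth ≤ 1.
Count level by level. With function symbols g/2, h/2, the terms of depth ≤ k are the 3 constants together with each function applied to depth-≤(k−1) tuples, so N_k = 3 + N_{k-1}^2 + N_{k-1}^2.
N_0 = 3
N_1 = 3 + 3^2 + 3^2 = 21
So |H| = 21.
A ground atom is a predicate applied to a tuple of terms from H, so the count is the sum over predicates of |H|^arity:
  Link: 21;  Edge: 21
Total ground atoms: 21 + 21 = 42.

42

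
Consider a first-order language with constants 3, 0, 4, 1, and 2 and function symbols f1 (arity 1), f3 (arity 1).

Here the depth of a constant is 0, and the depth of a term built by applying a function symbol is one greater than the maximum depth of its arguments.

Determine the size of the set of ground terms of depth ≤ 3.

75

If N_k denotes the number of depth-≤k ground terms, the 5 constants give N_0 = 5, and each function symbol of arity r contributes N_{k-1}^r new terms at level k: N_k = 5 + N_{k-1} + N_{k-1}.
N_0 = 5
N_1 = 5 + 5 + 5 = 15
N_2 = 5 + 15 + 15 = 35
N_3 = 5 + 35 + 35 = 75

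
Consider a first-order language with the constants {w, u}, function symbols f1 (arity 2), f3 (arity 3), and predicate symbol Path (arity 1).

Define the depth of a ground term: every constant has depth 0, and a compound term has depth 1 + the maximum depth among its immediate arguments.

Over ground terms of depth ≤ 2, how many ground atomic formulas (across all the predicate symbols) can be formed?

2942

First count ground terms of depth ≤ 2.
Write N_k for the number of ground terms of depth ≤ k. A term of depth ≤ k is either a constant or a function symbol applied to arguments of depth ≤ k−1, so N_k = 2 + N_{k-1}^2 + N_{k-1}^3.
N_0 = 2
N_1 = 2 + 2^2 + 2^3 = 14
N_2 = 2 + 14^2 + 14^3 = 2942
So |H| = 2942.
A ground atom is a predicate applied to a tuple of terms from H, so the count is the sum over predicates of |H|^arity:
  Path: 2942
Total ground atoms: 2942.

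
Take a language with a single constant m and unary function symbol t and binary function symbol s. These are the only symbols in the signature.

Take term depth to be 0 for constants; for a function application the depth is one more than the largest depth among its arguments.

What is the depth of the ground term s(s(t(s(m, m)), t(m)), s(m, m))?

4

depth(s(m, m)) = 1 + max(0, 0) = 1
depth(t(s(m, m))) = 1 + depth(s(m, m)) = 1 + 1 = 2
depth(t(m)) = 1 + depth(m) = 1 + 0 = 1
depth(s(t(s(m, m)), t(m))) = 1 + max(2, 1) = 3
depth(s(s(t(s(m, m)), t(m)), s(m, m))) = 1 + max(3, 1) = 4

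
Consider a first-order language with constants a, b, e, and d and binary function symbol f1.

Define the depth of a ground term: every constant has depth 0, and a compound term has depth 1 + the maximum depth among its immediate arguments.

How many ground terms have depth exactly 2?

384

Write N_k for the number of ground terms of depth ≤ k. A term of depth ≤ k is either a constant or a function symbol applied to arguments of depth ≤ k−1, so N_k = 4 + N_{k-1}^2.
N_0 = 4
N_1 = 4 + 4^2 = 20
N_2 = 4 + 20^2 = 404
Terms of depth exactly 2: N_2 − N_1 = 404 − 20 = 384.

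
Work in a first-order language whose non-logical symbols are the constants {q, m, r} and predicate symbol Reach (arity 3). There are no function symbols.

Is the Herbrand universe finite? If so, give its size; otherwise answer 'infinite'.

3

There are no function symbols, so every ground term is one of the 3 constants.
The Herbrand universe is {q, m, r}, which is finite with 3 elements.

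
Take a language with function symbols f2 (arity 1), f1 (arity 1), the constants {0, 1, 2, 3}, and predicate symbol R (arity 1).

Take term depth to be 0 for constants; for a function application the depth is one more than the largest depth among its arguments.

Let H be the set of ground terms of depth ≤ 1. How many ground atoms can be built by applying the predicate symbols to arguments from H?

First count ground terms of depth ≤ 1.
If N_k denotes the number of depth-≤k ground terms, the 4 constants give N_0 = 4, and each function symbol of arity r contributes N_{k-1}^r new terms at level k: N_k = 4 + N_{k-1} + N_{k-1}.
N_0 = 4
N_1 = 4 + 4 + 4 = 12
Explicitly: 0, 1, 2, 3, f2(0), f2(1), f2(2), f2(3), f1(0), f1(1), f1(2), f1(3).
So |H| = 12.
For each predicate symbol, the number of ground atoms is |H| raised to its arity; summing:
  R: 12
Total ground atoms: 12.

12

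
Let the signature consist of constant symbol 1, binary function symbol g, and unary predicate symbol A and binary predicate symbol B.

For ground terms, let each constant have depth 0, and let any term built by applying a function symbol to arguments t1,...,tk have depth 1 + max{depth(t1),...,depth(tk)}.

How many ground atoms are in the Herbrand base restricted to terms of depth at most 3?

First count ground terms of depth ≤ 3.
Let N_k = |{terms of depth ≤ k}|. Then N_0 = 1 and N_k = 1 + N_{k-1}^2 for k ≥ 1 (one summand per function symbol, arity giving the exponent).
N_0 = 1
N_1 = 1 + 1^2 = 2
N_2 = 1 + 2^2 = 5
N_3 = 1 + 5^2 = 26
So |H| = 26.
A ground atom is a predicate applied to a tuple of terms from H, so the count is the sum over predicates of |H|^arity:
  A: 26;  B: 26^2 = 676
Total ground atoms: 26 + 676 = 702.

702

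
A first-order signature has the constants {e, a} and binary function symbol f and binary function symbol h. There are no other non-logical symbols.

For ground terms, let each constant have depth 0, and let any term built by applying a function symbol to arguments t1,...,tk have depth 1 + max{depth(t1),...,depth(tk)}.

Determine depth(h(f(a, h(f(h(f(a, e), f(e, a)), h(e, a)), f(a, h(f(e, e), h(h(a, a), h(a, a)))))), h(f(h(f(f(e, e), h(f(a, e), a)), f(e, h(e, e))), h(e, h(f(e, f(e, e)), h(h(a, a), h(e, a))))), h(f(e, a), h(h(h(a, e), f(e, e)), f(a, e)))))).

depth(f(a, e)) = 1 + max(0, 0) = 1
depth(f(e, a)) = 1 + max(0, 0) = 1
depth(h(f(a, e), f(e, a))) = 1 + max(1, 1) = 2
depth(h(e, a)) = 1 + max(0, 0) = 1
depth(f(h(f(a, e), f(e, a)), h(e, a))) = 1 + max(2, 1) = 3
depth(f(e, e)) = 1 + max(0, 0) = 1
depth(h(a, a)) = 1 + max(0, 0) = 1
depth(h(h(a, a), h(a, a))) = 1 + max(1, 1) = 2
depth(h(f(e, e), h(h(a, a), h(a, a)))) = 1 + max(1, 2) = 3
depth(f(a, h(f(e, e), h(h(a, a), h(a, a))))) = 1 + max(0, 3) = 4
depth(h(f(h(f(a, e), f(e, a)), h(e, a)), f(a, h(f(e, e), h(h(a, a), h(a, a)))))) = 1 + max(3, 4) = 5
depth(f(a, h(f(h(f(a, e), f(e, a)), h(e, a)), f(a, h(f(e, e), h(h(a, a), h(a, a))))))) = 1 + max(0, 5) = 6
depth(h(f(a, e), a)) = 1 + max(1, 0) = 2
depth(f(f(e, e), h(f(a, e), a))) = 1 + max(1, 2) = 3
depth(h(e, e)) = 1 + max(0, 0) = 1
depth(f(e, h(e, e))) = 1 + max(0, 1) = 2
depth(h(f(f(e, e), h(f(a, e), a)), f(e, h(e, e)))) = 1 + max(3, 2) = 4
depth(f(e, f(e, e))) = 1 + max(0, 1) = 2
depth(h(h(a, a), h(e, a))) = 1 + max(1, 1) = 2
depth(h(f(e, f(e, e)), h(h(a, a), h(e, a)))) = 1 + max(2, 2) = 3
depth(h(e, h(f(e, f(e, e)), h(h(a, a), h(e, a))))) = 1 + max(0, 3) = 4
depth(f(h(f(f(e, e), h(f(a, e), a)), f(e, h(e, e))), h(e, h(f(e, f(e, e)), h(h(a, a), h(e, a)))))) = 1 + max(4, 4) = 5
depth(h(a, e)) = 1 + max(0, 0) = 1
depth(h(h(a, e), f(e, e))) = 1 + max(1, 1) = 2
depth(h(h(h(a, e), f(e, e)), f(a, e))) = 1 + max(2, 1) = 3
depth(h(f(e, a), h(h(h(a, e), f(e, e)), f(a, e)))) = 1 + max(1, 3) = 4
depth(h(f(h(f(f(e, e), h(f(a, e), a)), f(e, h(e, e))), h(e, h(f(e, f(e, e)), h(h(a, a), h(e, a))))), h(f(e, a), h(h(h(a, e), f(e, e)), f(a, e))))) = 1 + max(5, 4) = 6
depth(h(f(a, h(f(h(f(a, e), f(e, a)), h(e, a)), f(a, h(f(e, e), h(h(a, a), h(a, a)))))), h(f(h(f(f(e, e), h(f(a, e), a)), f(e, h(e, e))), h(e, h(f(e, f(e, e)), h(h(a, a), h(e, a))))), h(f(e, a), h(h(h(a, e), f(e, e)), f(a, e)))))) = 1 + max(6, 6) = 7

7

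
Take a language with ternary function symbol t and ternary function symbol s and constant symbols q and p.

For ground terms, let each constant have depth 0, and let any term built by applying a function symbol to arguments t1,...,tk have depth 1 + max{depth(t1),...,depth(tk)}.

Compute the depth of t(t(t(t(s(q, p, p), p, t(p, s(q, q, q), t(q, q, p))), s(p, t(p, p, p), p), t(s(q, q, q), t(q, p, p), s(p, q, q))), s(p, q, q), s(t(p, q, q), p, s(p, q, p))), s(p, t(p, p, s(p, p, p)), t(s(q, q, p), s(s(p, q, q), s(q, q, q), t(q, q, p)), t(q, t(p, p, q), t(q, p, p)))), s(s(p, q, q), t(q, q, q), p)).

6

depth(s(q, p, p)) = 1 + max(0, 0, 0) = 1
depth(s(q, q, q)) = 1 + max(0, 0, 0) = 1
depth(t(q, q, p)) = 1 + max(0, 0, 0) = 1
depth(t(p, s(q, q, q), t(q, q, p))) = 1 + max(0, 1, 1) = 2
depth(t(s(q, p, p), p, t(p, s(q, q, q), t(q, q, p)))) = 1 + max(1, 0, 2) = 3
depth(t(p, p, p)) = 1 + max(0, 0, 0) = 1
depth(s(p, t(p, p, p), p)) = 1 + max(0, 1, 0) = 2
depth(t(q, p, p)) = 1 + max(0, 0, 0) = 1
depth(s(p, q, q)) = 1 + max(0, 0, 0) = 1
depth(t(s(q, q, q), t(q, p, p), s(p, q, q))) = 1 + max(1, 1, 1) = 2
depth(t(t(s(q, p, p), p, t(p, s(q, q, q), t(q, q, p))), s(p, t(p, p, p), p), t(s(q, q, q), t(q, p, p), s(p, q, q)))) = 1 + max(3, 2, 2) = 4
depth(t(p, q, q)) = 1 + max(0, 0, 0) = 1
depth(s(p, q, p)) = 1 + max(0, 0, 0) = 1
depth(s(t(p, q, q), p, s(p, q, p))) = 1 + max(1, 0, 1) = 2
depth(t(t(t(s(q, p, p), p, t(p, s(q, q, q), t(q, q, p))), s(p, t(p, p, p), p), t(s(q, q, q), t(q, p, p), s(p, q, q))), s(p, q, q), s(t(p, q, q), p, s(p, q, p)))) = 1 + max(4, 1, 2) = 5
depth(s(p, p, p)) = 1 + max(0, 0, 0) = 1
depth(t(p, p, s(p, p, p))) = 1 + max(0, 0, 1) = 2
depth(s(q, q, p)) = 1 + max(0, 0, 0) = 1
depth(s(s(p, q, q), s(q, q, q), t(q, q, p))) = 1 + max(1, 1, 1) = 2
depth(t(p, p, q)) = 1 + max(0, 0, 0) = 1
depth(t(q, t(p, p, q), t(q, p, p))) = 1 + max(0, 1, 1) = 2
depth(t(s(q, q, p), s(s(p, q, q), s(q, q, q), t(q, q, p)), t(q, t(p, p, q), t(q, p, p)))) = 1 + max(1, 2, 2) = 3
depth(s(p, t(p, p, s(p, p, p)), t(s(q, q, p), s(s(p, q, q), s(q, q, q), t(q, q, p)), t(q, t(p, p, q), t(q, p, p))))) = 1 + max(0, 2, 3) = 4
depth(t(q, q, q)) = 1 + max(0, 0, 0) = 1
depth(s(s(p, q, q), t(q, q, q), p)) = 1 + max(1, 1, 0) = 2
depth(t(t(t(t(s(q, p, p), p, t(p, s(q, q, q), t(q, q, p))), s(p, t(p, p, p), p), t(s(q, q, q), t(q, p, p), s(p, q, q))), s(p, q, q), s(t(p, q, q), p, s(p, q, p))), s(p, t(p, p, s(p, p, p)), t(s(q, q, p), s(s(p, q, q), s(q, q, q), t(q, q, p)), t(q, t(p, p, q), t(q, p, p)))), s(s(p, q, q), t(q, q, q), p))) = 1 + max(5, 4, 2) = 6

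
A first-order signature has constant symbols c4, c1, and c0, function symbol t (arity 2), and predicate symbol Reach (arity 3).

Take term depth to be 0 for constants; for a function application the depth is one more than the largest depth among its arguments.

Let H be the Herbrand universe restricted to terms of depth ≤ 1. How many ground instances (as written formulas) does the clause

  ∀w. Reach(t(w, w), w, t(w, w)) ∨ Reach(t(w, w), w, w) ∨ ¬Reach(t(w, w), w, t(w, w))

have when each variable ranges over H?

12

Ground terms of depth ≤ 1:
  Let N_k = |{terms of depth ≤ k}|. Then N_0 = 3 and N_k = 3 + N_{k-1}^2 for k ≥ 1 (one summand per function symbol, arity giving the exponent).
  N_0 = 3
  N_1 = 3 + 3^2 = 12
  Explicitly: c4, c1, c0, t(c4, c4), t(c4, c1), t(c4, c0), t(c1, c4), t(c1, c1), t(c1, c0), t(c0, c4), t(c0, c1), t(c0, c0).
So there are 12 ground terms available for substitution.
The variable w ranges independently over the available ground terms, and distinct assignments produce distinct instances.
Number of ground instances = 12.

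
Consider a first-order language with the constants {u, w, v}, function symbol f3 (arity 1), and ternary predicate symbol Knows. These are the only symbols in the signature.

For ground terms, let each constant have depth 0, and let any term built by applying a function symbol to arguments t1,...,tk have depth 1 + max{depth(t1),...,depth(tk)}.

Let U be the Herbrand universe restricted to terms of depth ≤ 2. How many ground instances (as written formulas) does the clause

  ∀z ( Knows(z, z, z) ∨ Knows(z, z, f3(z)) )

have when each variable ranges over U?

9

Ground terms of depth ≤ 2:
  Write N_k for the number of ground terms of depth ≤ k. A term of depth ≤ k is either a constant or a function symbol applied to arguments of depth ≤ k−1, so N_k = 3 + N_{k-1}.
  N_0 = 3
  N_1 = 3 + 3 = 6
  N_2 = 3 + 6 = 9
So there are 9 ground terms available for substitution.
The body mentions the single quantified variable z; since ground terms form a free algebra, no two substitutions collapse to the same formula.
Number of ground instances = 9.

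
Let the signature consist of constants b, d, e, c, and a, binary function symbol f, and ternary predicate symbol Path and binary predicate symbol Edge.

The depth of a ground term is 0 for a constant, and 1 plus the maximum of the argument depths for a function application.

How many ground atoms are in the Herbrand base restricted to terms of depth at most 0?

150

First count ground terms of depth ≤ 0.
If N_k denotes the number of depth-≤k ground terms, the 5 constants give N_0 = 5, and each function symbol of arity r contributes N_{k-1}^r new terms at level k: N_k = 5 + N_{k-1}^2.
N_0 = 5
So |H| = 5.
For each predicate symbol, the number of ground atoms is |H| raised to its arity; summing:
  Path: 5^3 = 125;  Edge: 5^2 = 25
Total ground atoms: 125 + 25 = 150.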